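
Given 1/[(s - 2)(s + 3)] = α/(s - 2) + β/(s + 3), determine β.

Cover-up at s = -3: β = 1/(-3 - 2) = -1/5


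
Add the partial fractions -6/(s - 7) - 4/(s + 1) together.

Common denominator (s - 7)(s + 1). Numerator: -6(s + 1) - 4(s - 7) = (-6s - 6) - (4s - 28) = -10s + 22
Result: (-10s + 22)/[(s - 7)(s + 1)]


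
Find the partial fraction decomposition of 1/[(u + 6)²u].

Cover-up at u=0: γ = 1/(0 + 6)² = 1/36. Cover-up at u=-6: β = 1/(-6 - 0) = -1/6. Comparing u² coeff: α = -γ = -1/36
Result: (-1/36)/(u + 6) - (1/6)/(u + 6)² + (1/36)/u


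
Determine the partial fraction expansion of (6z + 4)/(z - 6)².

(6z + 4) = α(z - 6) + β. At z = 6: β = 6·6 + 4 = 40. Coeff of z: α = 6
Result: 6/(z - 6) + 40/(z - 6)²


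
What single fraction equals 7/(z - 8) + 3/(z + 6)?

Common denominator (z - 8)(z + 6). Numerator: 7(z + 6) + 3(z - 8) = (7z + 42) + (3z - 24) = 10z + 18
Result: (10z + 18)/[(z - 8)(z + 6)]


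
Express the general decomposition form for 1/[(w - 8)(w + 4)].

Distinct linear factors: α/(w - 8) + β/(w + 4)


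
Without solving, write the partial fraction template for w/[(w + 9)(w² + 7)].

Linear + irreducible quadratic: P/(w + 9) + (Qw + R)/(w² + 7)


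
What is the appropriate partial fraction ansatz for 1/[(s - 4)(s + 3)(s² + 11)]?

Two linear + quadratic: A/(s - 4) + B/(s + 3) + (Cs + D)/(s² + 11)


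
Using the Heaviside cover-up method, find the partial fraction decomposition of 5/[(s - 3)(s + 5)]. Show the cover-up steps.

Cover (s - 3): set s=3, get α = 5/(3 + 5) = 5/8. Cover (s + 5): set s=-5, get β = 5/(-5 - 3) = -5/8.
Result: (5/8)/(s - 3) - (5/8)/(s + 5)


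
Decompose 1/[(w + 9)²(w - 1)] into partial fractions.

Cover-up at w=1: γ = 1/(1 + 9)² = 1/100. Cover-up at w=-9: β = 1/(-9 - 1) = -1/10. Comparing w² coeff: α = -γ = -1/100
Result: (-1/100)/(w + 9) - (1/10)/(w + 9)² + (1/100)/(w - 1)


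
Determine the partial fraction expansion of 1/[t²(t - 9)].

Cover-up at t=9: C = 1/(9 - 0)² = 1/81. Cover-up at t=0: B = 1/(0 - 9) = -1/9. Comparing t² coeff: A = -C = -1/81
Result: (-1/81)/t - (1/9)/t² + (1/81)/(t - 9)


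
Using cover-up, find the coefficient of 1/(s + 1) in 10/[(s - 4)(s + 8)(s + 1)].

Cover (s + 1), set s=-1: 10/[(-1 - 4)(-1 + 8)] = -2/7


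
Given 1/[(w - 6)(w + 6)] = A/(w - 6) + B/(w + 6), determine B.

Cover-up at w = -6: B = 1/(-6 - 6) = -1/12


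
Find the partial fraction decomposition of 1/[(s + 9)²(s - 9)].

Cover-up at s=9: R = 1/(9 + 9)² = 1/324. Cover-up at s=-9: Q = 1/(-9 - 9) = -1/18. Comparing s² coeff: P = -R = -1/324
Result: (-1/324)/(s + 9) - (1/18)/(s + 9)² + (1/324)/(s - 9)


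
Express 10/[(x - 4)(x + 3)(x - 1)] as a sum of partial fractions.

Using cover-up method: A = 10/21, B = 5/14, C = -5/6
Result: (10/21)/(x - 4) + (5/14)/(x + 3) - (5/6)/(x - 1)


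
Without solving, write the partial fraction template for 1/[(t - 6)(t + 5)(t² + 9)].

Two linear + quadratic: α/(t - 6) + β/(t + 5) + (γt + δ)/(t² + 9)


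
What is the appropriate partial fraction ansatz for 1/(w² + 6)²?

Repeated quadratic factor: (Aw + B)/(w² + 6) + (Cw + D)/(w² + 6)²


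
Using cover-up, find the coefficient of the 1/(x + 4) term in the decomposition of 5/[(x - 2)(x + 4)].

Cover (x + 4), set x=-4: 5/((x - 2) at x=-4) = 5/(-6) = -5/6


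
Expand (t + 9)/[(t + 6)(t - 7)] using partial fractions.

At t=-6: α = (1·(-6) + 9)/(-6 - 7) = -3/13. At t=7: β = (1·7 + 9)/(7 + 6) = 16/13
Result: (-3/13)/(t + 6) + (16/13)/(t - 7)


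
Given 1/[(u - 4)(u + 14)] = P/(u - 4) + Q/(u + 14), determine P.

Cover-up at u = 4: P = 1/(4 + 14) = 1/18


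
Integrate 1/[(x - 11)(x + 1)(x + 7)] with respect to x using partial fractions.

Cover-up: α = 1/216, β = -1/72, γ = 1/108. Decomposition: (1/216)/(x - 11) - (1/72)/(x + 1) + (1/108)/(x + 7). Integrate each term: (1/216) ln|(x - 11)| - (1/72) ln|(x + 1)| + (1/108) ln|(x + 7)| + C


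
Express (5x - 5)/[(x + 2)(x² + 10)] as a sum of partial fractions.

At x=-2: A = (5·(-2) - 5)/((-2)² + 10) = -15/14. B = -A = 15/14, C = 5 - (-2)·A = 20/7
Result: (-15/14)/(x + 2) + ((15/14)x + 20/7)/(x² + 10)


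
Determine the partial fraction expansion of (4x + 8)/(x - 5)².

(4x + 8) = α(x - 5) + β. At x = 5: β = 4·5 + 8 = 28. Coeff of x: α = 4
Result: 4/(x - 5) + 28/(x - 5)²


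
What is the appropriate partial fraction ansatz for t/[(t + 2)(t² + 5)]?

Linear + irreducible quadratic: α/(t + 2) + (βt + γ)/(t² + 5)


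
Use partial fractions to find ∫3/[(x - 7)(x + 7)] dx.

Decompose: 3/[(x - 7)(x + 7)] = (3/14)/(x - 7) - (3/14)/(x + 7). Integrate each term: (3/14) ln|(x - 7)| - (3/14) ln|(x + 7)| + C


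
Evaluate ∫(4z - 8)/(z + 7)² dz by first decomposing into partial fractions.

Decompose: P = 4, Q = 4·(-7) - 8 = -36, so (4z - 8)/(z + 7)² = 4/(z + 7) - 36/(z + 7)². Integrate: ∫ P/(z + 7) dz = 4 ln|(z + 7)|; ∫ Q/(z + 7)² dz = 36/(z + 7). Sum: 4 ln|(z + 7)| + 36/(z + 7) + C


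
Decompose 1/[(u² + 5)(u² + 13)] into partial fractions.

Coefficient matching gives P = R = 0, Q = 1/(13-5) = 1/8, S = -Q = -1/8
Result: (1/8)/(u² + 5) - (1/8)/(u² + 13)


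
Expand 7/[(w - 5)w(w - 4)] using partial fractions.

Using cover-up method: A = 7/5, B = 7/20, C = -7/4
Result: (7/5)/(w - 5) + (7/20)/w - (7/4)/(w - 4)


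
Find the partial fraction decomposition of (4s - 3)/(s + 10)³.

(4s - 3) = α(s + 10)² + β(s + 10) + γ. At s = -10: γ = 4·(-10) - 3 = -43. Coefficients: α = 0, β = 4
Result: 4/(s + 10)² - 43/(s + 10)³


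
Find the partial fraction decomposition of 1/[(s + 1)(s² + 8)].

Cover-up at s = -1: P = 1/((-1)² + 8) = 1/9. Then Q = -P = -1/9, R = -P·(0 - 1) = 1/9
Result: (1/9)/(s + 1) - ((1/9)s - 1/9)/(s² + 8)


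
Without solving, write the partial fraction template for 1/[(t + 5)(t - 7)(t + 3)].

Three distinct linear factors: A/(t + 5) + B/(t - 7) + C/(t + 3)


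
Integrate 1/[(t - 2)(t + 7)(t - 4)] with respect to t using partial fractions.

Cover-up: P = -1/18, Q = 1/99, R = 1/22. Decomposition: (-1/18)/(t - 2) + (1/99)/(t + 7) + (1/22)/(t - 4). Integrate each term: (-1/18) ln|(t - 2)| + (1/99) ln|(t + 7)| + (1/22) ln|(t - 4)| + C


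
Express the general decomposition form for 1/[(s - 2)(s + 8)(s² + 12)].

Two linear + quadratic: α/(s - 2) + β/(s + 8) + (γs + δ)/(s² + 12)


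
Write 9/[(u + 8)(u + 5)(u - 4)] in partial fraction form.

Using cover-up method: P = 1/4, Q = -1/3, R = 1/12
Result: (1/4)/(u + 8) - (1/3)/(u + 5) + (1/12)/(u - 4)


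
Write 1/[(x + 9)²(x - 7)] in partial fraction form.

Cover-up at x=7: R = 1/(7 + 9)² = 1/256. Cover-up at x=-9: Q = 1/(-9 - 7) = -1/16. Comparing x² coeff: P = -R = -1/256
Result: (-1/256)/(x + 9) - (1/16)/(x + 9)² + (1/256)/(x - 7)


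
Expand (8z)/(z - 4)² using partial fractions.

(8z) = A(z - 4) + B. At z = 4: B = 8·4 + 0 = 32. Coeff of z: A = 8
Result: 8/(z - 4) + 32/(z - 4)²


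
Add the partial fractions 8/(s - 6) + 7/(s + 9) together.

Common denominator (s - 6)(s + 9). Numerator: 8(s + 9) + 7(s - 6) = (8s + 72) + (7s - 42) = 15s + 30
Result: (15s + 30)/[(s - 6)(s + 9)]


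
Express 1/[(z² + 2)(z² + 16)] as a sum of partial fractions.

Coefficient matching gives P = R = 0, Q = 1/(16-2) = 1/14, S = -Q = -1/14
Result: (1/14)/(z² + 2) - (1/14)/(z² + 16)


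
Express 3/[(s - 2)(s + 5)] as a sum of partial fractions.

3/(s - 2)(s + 5) = P/(s - 2) + Q/(s + 5). P = 3/(2 + 5) = 3/7, Q = 3/(-5 - 2) = -3/7
Result: (3/7)/(s - 2) - (3/7)/(s + 5)


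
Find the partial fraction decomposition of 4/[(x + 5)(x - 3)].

4/(x + 5)(x - 3) = α/(x + 5) + β/(x - 3). α = 4/(-5 - 3) = -1/2, β = 4/(3 + 5) = 1/2
Result: (-1/2)/(x + 5) + (1/2)/(x - 3)


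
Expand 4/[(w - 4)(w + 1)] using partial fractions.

4/(w - 4)(w + 1) = A/(w - 4) + B/(w + 1). A = 4/(4 + 1) = 4/5, B = 4/(-1 - 4) = -4/5
Result: (4/5)/(w - 4) - (4/5)/(w + 1)


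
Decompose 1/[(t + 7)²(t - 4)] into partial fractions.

Cover-up at t=4: γ = 1/(4 + 7)² = 1/121. Cover-up at t=-7: β = 1/(-7 - 4) = -1/11. Comparing t² coeff: α = -γ = -1/121
Result: (-1/121)/(t + 7) - (1/11)/(t + 7)² + (1/121)/(t - 4)


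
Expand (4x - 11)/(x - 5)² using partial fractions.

(4x - 11) = α(x - 5) + β. At x = 5: β = 4·5 - 11 = 9. Coeff of x: α = 4
Result: 4/(x - 5) + 9/(x - 5)²


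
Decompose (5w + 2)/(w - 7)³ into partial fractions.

(5w + 2) = A(w - 7)² + B(w - 7) + C. At w = 7: C = 5·7 + 2 = 37. Coefficients: A = 0, B = 5
Result: 5/(w - 7)² + 37/(w - 7)³


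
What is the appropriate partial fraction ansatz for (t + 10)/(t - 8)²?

Repeated linear factor: α/(t - 8) + β/(t - 8)²


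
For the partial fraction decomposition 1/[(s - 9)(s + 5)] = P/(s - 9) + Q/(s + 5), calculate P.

Cover-up at s = 9: P = 1/(9 + 5) = 1/14


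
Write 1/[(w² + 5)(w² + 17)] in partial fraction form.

Coefficient matching gives α = γ = 0, β = 1/(17-5) = 1/12, δ = -β = -1/12
Result: (1/12)/(w² + 5) - (1/12)/(w² + 17)


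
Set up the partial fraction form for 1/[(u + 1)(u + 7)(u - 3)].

Three distinct linear factors: A/(u + 1) + B/(u + 7) + C/(u - 3)


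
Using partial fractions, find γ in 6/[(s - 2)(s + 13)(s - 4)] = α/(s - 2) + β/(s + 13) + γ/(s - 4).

Cover-up at s = 4: γ = 6/[(4 - 2)(4 + 13)] = 6/[(2)(17)] = 6/34 = 3/17


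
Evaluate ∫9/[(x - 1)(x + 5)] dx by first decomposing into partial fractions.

Decompose: 9/[(x - 1)(x + 5)] = (3/2)/(x - 1) - (3/2)/(x + 5). Integrate each term: (3/2) ln|(x - 1)| - (3/2) ln|(x + 5)| + C


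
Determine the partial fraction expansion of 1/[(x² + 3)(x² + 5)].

Coefficient matching gives P = R = 0, Q = 1/(5-3) = 1/2, S = -Q = -1/2
Result: (1/2)/(x² + 3) - (1/2)/(x² + 5)


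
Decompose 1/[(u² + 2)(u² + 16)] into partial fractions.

Coefficient matching gives P = R = 0, Q = 1/(16-2) = 1/14, S = -Q = -1/14
Result: (1/14)/(u² + 2) - (1/14)/(u² + 16)


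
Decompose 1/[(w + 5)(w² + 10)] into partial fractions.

Cover-up at w = -5: α = 1/((-5)² + 10) = 1/35. Then β = -α = -1/35, γ = -α·(0 - 5) = 1/7
Result: (1/35)/(w + 5) - ((1/35)w - 1/7)/(w² + 10)


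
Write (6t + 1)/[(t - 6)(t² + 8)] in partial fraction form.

At t=6: A = (6·6 + 1)/(6² + 8) = 37/44. B = -A = -37/44, C = 6 - 6·A = 21/22
Result: (37/44)/(t - 6) - ((37/44)t - 21/22)/(t² + 8)


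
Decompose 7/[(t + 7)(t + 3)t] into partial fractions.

Using cover-up method: α = 1/4, β = -7/12, γ = 1/3
Result: (1/4)/(t + 7) - (7/12)/(t + 3) + (1/3)/t


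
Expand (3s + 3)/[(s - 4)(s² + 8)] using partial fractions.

At s=4: α = (3·4 + 3)/(4² + 8) = 5/8. β = -α = -5/8, γ = 3 - 4·α = 1/2
Result: (5/8)/(s - 4) - ((5/8)s - 1/2)/(s² + 8)


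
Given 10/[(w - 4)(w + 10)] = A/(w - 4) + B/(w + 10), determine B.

Cover-up at w = -10: B = 10/(-10 - 4) = -10/14 = -5/7


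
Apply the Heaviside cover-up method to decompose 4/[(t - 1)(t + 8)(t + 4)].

Cover (t - 1), t=1: α = 4/[(1 + 8)(1 + 4)] = 4/45. Cover (t + 8), t=-8: β = 4/[(-8 - 1)(-8 + 4)] = 1/9. Cover (t + 4), t=-4: γ = 4/[(-4 - 1)(-4 + 8)] = -1/5.
Result: (4/45)/(t - 1) + (1/9)/(t + 8) - (1/5)/(t + 4)


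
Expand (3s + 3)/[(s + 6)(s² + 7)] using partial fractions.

At s=-6: A = (3·(-6) + 3)/((-6)² + 7) = -15/43. B = -A = 15/43, C = 3 - (-6)·A = 39/43
Result: (-15/43)/(s + 6) + ((15/43)s + 39/43)/(s² + 7)


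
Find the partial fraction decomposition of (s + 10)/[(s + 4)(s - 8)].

At s=-4: A = (1·(-4) + 10)/(-4 - 8) = -1/2. At s=8: B = (1·8 + 10)/(8 + 4) = 3/2
Result: (-1/2)/(s + 4) + (3/2)/(s - 8)


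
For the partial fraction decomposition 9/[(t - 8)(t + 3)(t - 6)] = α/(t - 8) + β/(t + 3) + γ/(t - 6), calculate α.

Cover-up at t = 8: α = 9/[(8 + 3)(8 - 6)] = 9/[(11)(2)] = 9/22


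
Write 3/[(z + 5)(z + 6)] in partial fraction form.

3/(z + 5)(z + 6) = P/(z + 5) + Q/(z + 6). P = 3/(-5 + 6) = 3, Q = 3/(-6 + 5) = -3
Result: 3/(z + 5) - 3/(z + 6)


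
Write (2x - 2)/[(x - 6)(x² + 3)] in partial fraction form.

At x=6: P = (2·6 - 2)/(6² + 3) = 10/39. Q = -P = -10/39, R = 2 - 6·P = 6/13
Result: (10/39)/(x - 6) - ((10/39)x - 6/13)/(x² + 3)


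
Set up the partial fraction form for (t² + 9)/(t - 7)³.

Repeated linear factor (power 3): α/(t - 7) + β/(t - 7)² + γ/(t - 7)³


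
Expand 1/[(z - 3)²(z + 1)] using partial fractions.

Cover-up at z=-1: γ = 1/(-1 - 3)² = 1/16. Cover-up at z=3: β = 1/(3 + 1) = 1/4. Comparing z² coeff: α = -γ = -1/16
Result: (-1/16)/(z - 3) + (1/4)/(z - 3)² + (1/16)/(z + 1)


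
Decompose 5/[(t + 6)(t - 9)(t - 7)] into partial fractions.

Using cover-up method: α = 1/39, β = 1/6, γ = -5/26
Result: (1/39)/(t + 6) + (1/6)/(t - 9) - (5/26)/(t - 7)


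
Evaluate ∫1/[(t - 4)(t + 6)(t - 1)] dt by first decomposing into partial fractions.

Cover-up: P = 1/30, Q = 1/70, R = -1/21. Decomposition: (1/30)/(t - 4) + (1/70)/(t + 6) - (1/21)/(t - 1). Integrate each term: (1/30) ln|(t - 4)| + (1/70) ln|(t + 6)| - (1/21) ln|(t - 1)| + C


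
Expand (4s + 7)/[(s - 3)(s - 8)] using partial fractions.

At s=3: A = (4·3 + 7)/(3 - 8) = -19/5. At s=8: B = (4·8 + 7)/(8 - 3) = 39/5
Result: (-19/5)/(s - 3) + (39/5)/(s - 8)


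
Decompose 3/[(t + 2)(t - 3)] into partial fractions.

3/(t + 2)(t - 3) = α/(t + 2) + β/(t - 3). α = 3/(-2 - 3) = -3/5, β = 3/(3 + 2) = 3/5
Result: (-3/5)/(t + 2) + (3/5)/(t - 3)


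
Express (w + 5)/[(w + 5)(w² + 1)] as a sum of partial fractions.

At w=-5: α = (1·(-5) + 5)/((-5)² + 1) = 0. β = -α = 0, γ = 1 - (-5)·α = 1
Result: (1)/(w² + 1)


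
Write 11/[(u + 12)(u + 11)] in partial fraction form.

11/(u + 12)(u + 11) = A/(u + 12) + B/(u + 11). A = 11/(-12 + 11) = -11, B = 11/(-11 + 12) = 11
Result: -11/(u + 12) + 11/(u + 11)


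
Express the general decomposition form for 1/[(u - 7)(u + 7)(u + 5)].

Three distinct linear factors: α/(u - 7) + β/(u + 7) + γ/(u + 5)


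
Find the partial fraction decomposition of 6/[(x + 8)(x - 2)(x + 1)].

Using cover-up method: P = 3/35, Q = 1/5, R = -2/7
Result: (3/35)/(x + 8) + (1/5)/(x - 2) - (2/7)/(x + 1)


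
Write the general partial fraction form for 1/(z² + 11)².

Repeated quadratic factor: (αz + β)/(z² + 11) + (γz + δ)/(z² + 11)²


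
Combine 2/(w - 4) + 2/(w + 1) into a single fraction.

Common denominator (w - 4)(w + 1). Numerator: 2(w + 1) + 2(w - 4) = (2w + 2) + (2w - 8) = 4w - 6
Result: (4w - 6)/[(w - 4)(w + 1)]


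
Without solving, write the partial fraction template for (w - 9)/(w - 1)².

Repeated linear factor: A/(w - 1) + B/(w - 1)²


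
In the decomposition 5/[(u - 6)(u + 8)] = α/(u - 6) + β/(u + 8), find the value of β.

Cover-up at u = -8: β = 5/(-8 - 6) = -5/14


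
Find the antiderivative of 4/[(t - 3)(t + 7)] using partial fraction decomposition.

Decompose: 4/[(t - 3)(t + 7)] = (2/5)/(t - 3) - (2/5)/(t + 7). Integrate each term: (2/5) ln|(t - 3)| - (2/5) ln|(t + 7)| + C


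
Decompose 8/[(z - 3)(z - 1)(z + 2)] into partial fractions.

Using cover-up method: α = 4/5, β = -4/3, γ = 8/15
Result: (4/5)/(z - 3) - (4/3)/(z - 1) + (8/15)/(z + 2)


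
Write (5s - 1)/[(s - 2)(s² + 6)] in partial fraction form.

At s=2: P = (5·2 - 1)/(2² + 6) = 9/10. Q = -P = -9/10, R = 5 - 2·P = 16/5
Result: (9/10)/(s - 2) - ((9/10)s - 16/5)/(s² + 6)


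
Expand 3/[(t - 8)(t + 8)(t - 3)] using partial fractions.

Using cover-up method: A = 3/80, B = 3/176, C = -3/55
Result: (3/80)/(t - 8) + (3/176)/(t + 8) - (3/55)/(t - 3)


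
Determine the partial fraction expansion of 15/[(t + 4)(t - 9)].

15/(t + 4)(t - 9) = P/(t + 4) + Q/(t - 9). P = 15/(-4 - 9) = -15/13, Q = 15/(9 + 4) = 15/13
Result: (-15/13)/(t + 4) + (15/13)/(t - 9)


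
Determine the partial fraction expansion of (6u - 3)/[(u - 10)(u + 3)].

At u=10: α = (6·10 - 3)/(10 + 3) = 57/13. At u=-3: β = (6·(-3) - 3)/(-3 - 10) = 21/13
Result: (57/13)/(u - 10) + (21/13)/(u + 3)


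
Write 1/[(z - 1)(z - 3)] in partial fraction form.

1/(z - 1)(z - 3) = P/(z - 1) + Q/(z - 3). P = 1/(1 - 3) = -1/2, Q = 1/(3 - 1) = 1/2
Result: (-1/2)/(z - 1) + (1/2)/(z - 3)


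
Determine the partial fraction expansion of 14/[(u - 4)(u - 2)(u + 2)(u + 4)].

Using Heaviside cover-up: (7/48)/(u - 4) - (7/24)/(u - 2) + (7/24)/(u + 2) - (7/48)/(u + 4)


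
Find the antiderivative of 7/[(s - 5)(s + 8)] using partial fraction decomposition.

Decompose: 7/[(s - 5)(s + 8)] = (7/13)/(s - 5) - (7/13)/(s + 8). Integrate each term: (7/13) ln|(s - 5)| - (7/13) ln|(s + 8)| + C


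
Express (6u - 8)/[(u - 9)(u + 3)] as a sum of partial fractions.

At u=9: P = (6·9 - 8)/(9 + 3) = 23/6. At u=-3: Q = (6·(-3) - 8)/(-3 - 9) = 13/6
Result: (23/6)/(u - 9) + (13/6)/(u + 3)


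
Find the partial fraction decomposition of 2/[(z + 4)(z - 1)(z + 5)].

Using cover-up method: α = -2/5, β = 1/15, γ = 1/3
Result: (-2/5)/(z + 4) + (1/15)/(z - 1) + (1/3)/(z + 5)


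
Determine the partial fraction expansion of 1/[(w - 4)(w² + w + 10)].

Cover-up at w = 4: α = 1/(4² + 1·4 + 10) = 1/30. Then β = -α = -1/30, γ = -α·(1 + 4) = -1/6
Result: (1/30)/(w - 4) - ((1/30)w + 1/6)/(w² + w + 10)


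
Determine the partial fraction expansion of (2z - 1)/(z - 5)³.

(2z - 1) = P(z - 5)² + Q(z - 5) + R. At z = 5: R = 2·5 - 1 = 9. Coefficients: P = 0, Q = 2
Result: 2/(z - 5)² + 9/(z - 5)³


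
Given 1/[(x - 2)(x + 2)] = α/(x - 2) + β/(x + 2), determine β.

Cover-up at x = -2: β = 1/(-2 - 2) = -1/4


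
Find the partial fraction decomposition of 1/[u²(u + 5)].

Cover-up at u=-5: γ = 1/(-5 - 0)² = 1/25. Cover-up at u=0: β = 1/(0 + 5) = 1/5. Comparing u² coeff: α = -γ = -1/25
Result: (-1/25)/u + (1/5)/u² + (1/25)/(u + 5)


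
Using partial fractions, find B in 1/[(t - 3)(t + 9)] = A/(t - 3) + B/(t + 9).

Cover-up at t = -9: B = 1/(-9 - 3) = -1/12


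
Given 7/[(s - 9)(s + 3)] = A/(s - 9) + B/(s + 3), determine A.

Cover-up at s = 9: A = 7/(9 + 3) = 7/12


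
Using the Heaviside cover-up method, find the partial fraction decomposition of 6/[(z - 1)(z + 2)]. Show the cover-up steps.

Cover (z - 1): set z=1, get P = 6/(1 + 2) = 2. Cover (z + 2): set z=-2, get Q = 6/(-2 - 1) = -2.
Result: 2/(z - 1) - 2/(z + 2)


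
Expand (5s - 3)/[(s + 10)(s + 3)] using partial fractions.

At s=-10: P = (5·(-10) - 3)/(-10 + 3) = 53/7. At s=-3: Q = (5·(-3) - 3)/(-3 + 10) = -18/7
Result: (53/7)/(s + 10) - (18/7)/(s + 3)


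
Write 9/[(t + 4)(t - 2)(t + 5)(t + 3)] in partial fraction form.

Using Heaviside cover-up: (3/2)/(t + 4) + (3/70)/(t - 2) - (9/14)/(t + 5) - (9/10)/(t + 3)


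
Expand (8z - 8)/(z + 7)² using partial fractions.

(8z - 8) = P(z + 7) + Q. At z = -7: Q = 8·(-7) - 8 = -64. Coeff of z: P = 8
Result: 8/(z + 7) - 64/(z + 7)²


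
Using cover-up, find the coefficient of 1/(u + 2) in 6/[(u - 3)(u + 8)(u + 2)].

Cover (u + 2), set u=-2: 6/[(-2 - 3)(-2 + 8)] = -1/5


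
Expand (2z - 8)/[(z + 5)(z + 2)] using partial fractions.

At z=-5: A = (2·(-5) - 8)/(-5 + 2) = 6. At z=-2: B = (2·(-2) - 8)/(-2 + 5) = -4
Result: 6/(z + 5) - 4/(z + 2)


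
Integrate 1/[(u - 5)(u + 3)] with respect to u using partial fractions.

Decompose: 1/[(u - 5)(u + 3)] = (1/8)/(u - 5) - (1/8)/(u + 3). Integrate each term: (1/8) ln|(u - 5)| - (1/8) ln|(u + 3)| + C


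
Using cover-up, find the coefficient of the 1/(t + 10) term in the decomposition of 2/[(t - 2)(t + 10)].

Cover (t + 10), set t=-10: 2/((t - 2) at t=-10) = 2/(-12) = -1/6


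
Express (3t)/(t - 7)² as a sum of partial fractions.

(3t) = α(t - 7) + β. At t = 7: β = 3·7 + 0 = 21. Coeff of t: α = 3
Result: 3/(t - 7) + 21/(t - 7)²


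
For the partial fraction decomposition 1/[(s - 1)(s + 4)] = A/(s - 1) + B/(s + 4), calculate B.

Cover-up at s = -4: B = 1/(-4 - 1) = -1/5


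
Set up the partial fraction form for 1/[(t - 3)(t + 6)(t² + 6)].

Two linear + quadratic: α/(t - 3) + β/(t + 6) + (γt + δ)/(t² + 6)


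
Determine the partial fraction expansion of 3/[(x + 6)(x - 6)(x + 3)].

Using cover-up method: α = 1/12, β = 1/36, γ = -1/9
Result: (1/12)/(x + 6) + (1/36)/(x - 6) - (1/9)/(x + 3)


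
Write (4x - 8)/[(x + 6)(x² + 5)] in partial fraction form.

At x=-6: P = (4·(-6) - 8)/((-6)² + 5) = -32/41. Q = -P = 32/41, R = 4 - (-6)·P = -28/41
Result: (-32/41)/(x + 6) + ((32/41)x - 28/41)/(x² + 5)


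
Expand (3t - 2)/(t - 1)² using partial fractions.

(3t - 2) = α(t - 1) + β. At t = 1: β = 3·1 - 2 = 1. Coeff of t: α = 3
Result: 3/(t - 1) + 1/(t - 1)²


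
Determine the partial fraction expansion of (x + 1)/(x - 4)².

(x + 1) = α(x - 4) + β. At x = 4: β = 1·4 + 1 = 5. Coeff of x: α = 1
Result: 1/(x - 4) + 5/(x - 4)²


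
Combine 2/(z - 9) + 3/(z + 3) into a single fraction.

Common denominator (z - 9)(z + 3). Numerator: 2(z + 3) + 3(z - 9) = (2z + 6) + (3z - 27) = 5z - 21
Result: (5z - 21)/[(z - 9)(z + 3)]


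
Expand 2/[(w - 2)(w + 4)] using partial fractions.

2/(w - 2)(w + 4) = α/(w - 2) + β/(w + 4). α = 2/(2 + 4) = 1/3, β = 2/(-4 - 2) = -1/3
Result: (1/3)/(w - 2) - (1/3)/(w + 4)


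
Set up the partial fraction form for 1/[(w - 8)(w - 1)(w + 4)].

Three distinct linear factors: P/(w - 8) + Q/(w - 1) + R/(w + 4)


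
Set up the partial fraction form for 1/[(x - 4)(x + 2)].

Distinct linear factors: α/(x - 4) + β/(x + 2)


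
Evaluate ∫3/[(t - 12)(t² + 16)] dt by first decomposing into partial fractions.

Cover-up at t=12: α = 3/(12²+16) = 3/160. Coeff matching: β = -3/160, γ = -9/40. Decomposition: (3/160)/(t - 12) - ((3/160)t + 9/40)/(t² + 16). Integrate: linear → ln, quadratic → (1/2)ln + arctan: (3/160) ln|(t - 12)| - (3/320) ln(t² + 16) - (9/160) arctan(t/4) + C


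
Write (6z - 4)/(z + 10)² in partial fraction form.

(6z - 4) = α(z + 10) + β. At z = -10: β = 6·(-10) - 4 = -64. Coeff of z: α = 6
Result: 6/(z + 10) - 64/(z + 10)²


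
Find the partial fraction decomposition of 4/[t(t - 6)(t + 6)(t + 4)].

Using Heaviside cover-up: (-1/36)/t + (1/180)/(t - 6) - (1/36)/(t + 6) + (1/20)/(t + 4)


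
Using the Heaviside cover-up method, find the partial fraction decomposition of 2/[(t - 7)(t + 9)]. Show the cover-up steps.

Cover (t - 7): set t=7, get α = 2/(7 + 9) = 1/8. Cover (t + 9): set t=-9, get β = 2/(-9 - 7) = -1/8.
Result: (1/8)/(t - 7) - (1/8)/(t + 9)


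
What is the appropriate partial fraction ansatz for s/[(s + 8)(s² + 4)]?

Linear + irreducible quadratic: A/(s + 8) + (Bs + C)/(s² + 4)


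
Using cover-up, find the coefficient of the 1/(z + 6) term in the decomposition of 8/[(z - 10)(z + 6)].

Cover (z + 6), set z=-6: 8/((z - 10) at z=-6) = 8/(-16) = -1/2


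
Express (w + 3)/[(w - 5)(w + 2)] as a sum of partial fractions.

At w=5: A = (1·5 + 3)/(5 + 2) = 8/7. At w=-2: B = (1·(-2) + 3)/(-2 - 5) = -1/7
Result: (8/7)/(w - 5) - (1/7)/(w + 2)


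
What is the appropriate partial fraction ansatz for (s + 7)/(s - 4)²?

Repeated linear factor: α/(s - 4) + β/(s - 4)²


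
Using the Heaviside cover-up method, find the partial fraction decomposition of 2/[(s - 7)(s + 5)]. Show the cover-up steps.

Cover (s - 7): set s=7, get A = 2/(7 + 5) = 1/6. Cover (s + 5): set s=-5, get B = 2/(-5 - 7) = -1/6.
Result: (1/6)/(s - 7) - (1/6)/(s + 5)


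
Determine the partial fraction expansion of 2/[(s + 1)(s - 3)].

2/(s + 1)(s - 3) = A/(s + 1) + B/(s - 3). A = 2/(-1 - 3) = -1/2, B = 2/(3 + 1) = 1/2
Result: (-1/2)/(s + 1) + (1/2)/(s - 3)


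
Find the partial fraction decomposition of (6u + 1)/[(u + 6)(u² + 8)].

At u=-6: P = (6·(-6) + 1)/((-6)² + 8) = -35/44. Q = -P = 35/44, R = 6 - (-6)·P = 27/22
Result: (-35/44)/(u + 6) + ((35/44)u + 27/22)/(u² + 8)


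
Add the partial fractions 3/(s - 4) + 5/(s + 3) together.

Common denominator (s - 4)(s + 3). Numerator: 3(s + 3) + 5(s - 4) = (3s + 9) + (5s - 20) = 8s - 11
Result: (8s - 11)/[(s - 4)(s + 3)]


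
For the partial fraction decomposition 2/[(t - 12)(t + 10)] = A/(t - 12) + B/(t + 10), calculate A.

Cover-up at t = 12: A = 2/(12 + 10) = 2/22 = 1/11


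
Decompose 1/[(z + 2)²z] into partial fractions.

Cover-up at z=0: C = 1/(0 + 2)² = 1/4. Cover-up at z=-2: B = 1/(-2 - 0) = -1/2. Comparing z² coeff: A = -C = -1/4
Result: (-1/4)/(z + 2) - (1/2)/(z + 2)² + (1/4)/z


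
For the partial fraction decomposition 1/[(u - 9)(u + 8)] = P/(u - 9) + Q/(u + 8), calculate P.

Cover-up at u = 9: P = 1/(9 + 8) = 1/17


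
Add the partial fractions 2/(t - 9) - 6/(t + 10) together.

Common denominator (t - 9)(t + 10). Numerator: 2(t + 10) - 6(t - 9) = (2t + 20) - (6t - 54) = -4t + 74
Result: (-4t + 74)/[(t - 9)(t + 10)]


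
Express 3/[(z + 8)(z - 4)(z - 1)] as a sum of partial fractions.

Using cover-up method: α = 1/36, β = 1/12, γ = -1/9
Result: (1/36)/(z + 8) + (1/12)/(z - 4) - (1/9)/(z - 1)


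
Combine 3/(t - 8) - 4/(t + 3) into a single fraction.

Common denominator (t - 8)(t + 3). Numerator: 3(t + 3) - 4(t - 8) = (3t + 9) - (4t - 32) = -t + 41
Result: (-t + 41)/[(t - 8)(t + 3)]


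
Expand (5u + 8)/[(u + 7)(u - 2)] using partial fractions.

At u=-7: A = (5·(-7) + 8)/(-7 - 2) = 3. At u=2: B = (5·2 + 8)/(2 + 7) = 2
Result: 3/(u + 7) + 2/(u - 2)


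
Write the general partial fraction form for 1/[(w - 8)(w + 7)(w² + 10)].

Two linear + quadratic: A/(w - 8) + B/(w + 7) + (Cw + D)/(w² + 10)


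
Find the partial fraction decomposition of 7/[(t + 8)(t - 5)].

7/(t + 8)(t - 5) = α/(t + 8) + β/(t - 5). α = 7/(-8 - 5) = -7/13, β = 7/(5 + 8) = 7/13
Result: (-7/13)/(t + 8) + (7/13)/(t - 5)


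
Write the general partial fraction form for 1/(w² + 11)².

Repeated quadratic factor: (Pw + Q)/(w² + 11) + (Rw + S)/(w² + 11)²


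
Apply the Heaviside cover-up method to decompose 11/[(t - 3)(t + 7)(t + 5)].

Cover (t - 3), t=3: A = 11/[(3 + 7)(3 + 5)] = 11/80. Cover (t + 7), t=-7: B = 11/[(-7 - 3)(-7 + 5)] = 11/20. Cover (t + 5), t=-5: C = 11/[(-5 - 3)(-5 + 7)] = -11/16.
Result: (11/80)/(t - 3) + (11/20)/(t + 7) - (11/16)/(t + 5)


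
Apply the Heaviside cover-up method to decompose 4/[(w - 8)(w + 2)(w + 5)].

Cover (w - 8), w=8: A = 4/[(8 + 2)(8 + 5)] = 2/65. Cover (w + 2), w=-2: B = 4/[(-2 - 8)(-2 + 5)] = -2/15. Cover (w + 5), w=-5: C = 4/[(-5 - 8)(-5 + 2)] = 4/39.
Result: (2/65)/(w - 8) - (2/15)/(w + 2) + (4/39)/(w + 5)


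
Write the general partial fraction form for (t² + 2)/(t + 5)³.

Repeated linear factor (power 3): P/(t + 5) + Q/(t + 5)² + R/(t + 5)³


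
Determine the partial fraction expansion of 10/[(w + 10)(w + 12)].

10/(w + 10)(w + 12) = A/(w + 10) + B/(w + 12). A = 10/(-10 + 12) = 5, B = 10/(-12 + 10) = -5
Result: 5/(w + 10) - 5/(w + 12)


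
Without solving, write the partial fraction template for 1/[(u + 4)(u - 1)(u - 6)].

Three distinct linear factors: A/(u + 4) + B/(u - 1) + C/(u - 6)


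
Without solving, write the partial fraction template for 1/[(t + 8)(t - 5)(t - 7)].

Three distinct linear factors: P/(t + 8) + Q/(t - 5) + R/(t - 7)


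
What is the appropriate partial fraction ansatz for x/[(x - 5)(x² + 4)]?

Linear + irreducible quadratic: A/(x - 5) + (Bx + C)/(x² + 4)


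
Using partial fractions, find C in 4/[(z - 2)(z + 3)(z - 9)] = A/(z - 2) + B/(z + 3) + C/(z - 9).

Cover-up at z = 9: C = 4/[(9 - 2)(9 + 3)] = 4/[(7)(12)] = 4/84 = 1/21


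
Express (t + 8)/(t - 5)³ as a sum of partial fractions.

(t + 8) = A(t - 5)² + B(t - 5) + C. At t = 5: C = 1·5 + 8 = 13. Coefficients: A = 0, B = 1
Result: 1/(t - 5)² + 13/(t - 5)³


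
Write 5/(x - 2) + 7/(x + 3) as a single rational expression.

Common denominator (x - 2)(x + 3). Numerator: 5(x + 3) + 7(x - 2) = (5x + 15) + (7x - 14) = 12x + 1
Result: (12x + 1)/[(x - 2)(x + 3)]


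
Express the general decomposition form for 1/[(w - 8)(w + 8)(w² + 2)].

Two linear + quadratic: A/(w - 8) + B/(w + 8) + (Cw + D)/(w² + 2)


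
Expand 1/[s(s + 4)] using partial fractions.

1/s(s + 4) = P/s + Q/(s + 4). P = 1/(0 + 4) = 1/4, Q = 1/(-4 - 0) = -1/4
Result: (1/4)/s - (1/4)/(s + 4)


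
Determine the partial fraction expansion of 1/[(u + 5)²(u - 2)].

Cover-up at u=2: R = 1/(2 + 5)² = 1/49. Cover-up at u=-5: Q = 1/(-5 - 2) = -1/7. Comparing u² coeff: P = -R = -1/49
Result: (-1/49)/(u + 5) - (1/7)/(u + 5)² + (1/49)/(u - 2)


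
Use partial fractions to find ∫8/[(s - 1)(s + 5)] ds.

Decompose: 8/[(s - 1)(s + 5)] = (4/3)/(s - 1) - (4/3)/(s + 5). Integrate each term: (4/3) ln|(s - 1)| - (4/3) ln|(s + 5)| + C


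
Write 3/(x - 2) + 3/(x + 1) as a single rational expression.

Common denominator (x - 2)(x + 1). Numerator: 3(x + 1) + 3(x - 2) = (3x + 3) + (3x - 6) = 6x - 3
Result: (6x - 3)/[(x - 2)(x + 1)]


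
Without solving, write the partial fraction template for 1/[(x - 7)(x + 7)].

Distinct linear factors: P/(x - 7) + Q/(x + 7)


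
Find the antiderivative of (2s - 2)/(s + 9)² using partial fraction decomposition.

Decompose: P = 2, Q = 2·(-9) - 2 = -20, so (2s - 2)/(s + 9)² = 2/(s + 9) - 20/(s + 9)². Integrate: ∫ P/(s + 9) ds = 2 ln|(s + 9)|; ∫ Q/(s + 9)² ds = 20/(s + 9). Sum: 2 ln|(s + 9)| + 20/(s + 9) + C


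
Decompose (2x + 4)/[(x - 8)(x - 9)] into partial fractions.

At x=8: A = (2·8 + 4)/(8 - 9) = -20. At x=9: B = (2·9 + 4)/(9 - 8) = 22
Result: -20/(x - 8) + 22/(x - 9)


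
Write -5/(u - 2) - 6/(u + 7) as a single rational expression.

Common denominator (u - 2)(u + 7). Numerator: -5(u + 7) - 6(u - 2) = (-5u - 35) - (6u - 12) = -11u - 23
Result: (-11u - 23)/[(u - 2)(u + 7)]


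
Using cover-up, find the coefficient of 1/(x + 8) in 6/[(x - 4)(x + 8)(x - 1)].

Cover (x + 8), set x=-8: 6/[(-8 - 4)(-8 - 1)] = 1/18


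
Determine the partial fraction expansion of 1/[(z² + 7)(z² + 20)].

Coefficient matching gives P = R = 0, Q = 1/(20-7) = 1/13, S = -Q = -1/13
Result: (1/13)/(z² + 7) - (1/13)/(z² + 20)


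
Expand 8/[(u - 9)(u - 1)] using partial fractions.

8/(u - 9)(u - 1) = A/(u - 9) + B/(u - 1). A = 8/(9 - 1) = 1, B = 8/(1 - 9) = -1
Result: 1/(u - 9) - 1/(u - 1)


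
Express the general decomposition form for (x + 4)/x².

Repeated linear factor: A/x + B/x²


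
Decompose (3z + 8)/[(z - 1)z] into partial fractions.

At z=1: A = (3·1 + 8)/(1 - 0) = 11. At z=0: B = (3·0 + 8)/(0 - 1) = -8
Result: 11/(z - 1) - 8/z


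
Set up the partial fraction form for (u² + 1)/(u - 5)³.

Repeated linear factor (power 3): A/(u - 5) + B/(u - 5)² + C/(u - 5)³


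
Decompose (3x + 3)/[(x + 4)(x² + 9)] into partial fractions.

At x=-4: P = (3·(-4) + 3)/((-4)² + 9) = -9/25. Q = -P = 9/25, R = 3 - (-4)·P = 39/25
Result: (-9/25)/(x + 4) + ((9/25)x + 39/25)/(x² + 9)


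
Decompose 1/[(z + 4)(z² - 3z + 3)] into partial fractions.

Cover-up at z = -4: P = 1/((-4)² - 3·(-4) + 3) = 1/31. Then Q = -P = -1/31, R = -P·(-3 - 4) = 7/31
Result: (1/31)/(z + 4) - ((1/31)z - 7/31)/(z² - 3z + 3)


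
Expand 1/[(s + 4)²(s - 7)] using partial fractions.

Cover-up at s=7: C = 1/(7 + 4)² = 1/121. Cover-up at s=-4: B = 1/(-4 - 7) = -1/11. Comparing s² coeff: A = -C = -1/121
Result: (-1/121)/(s + 4) - (1/11)/(s + 4)² + (1/121)/(s - 7)


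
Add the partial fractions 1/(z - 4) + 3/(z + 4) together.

Common denominator (z - 4)(z + 4). Numerator: 1(z + 4) + 3(z - 4) = (z + 4) + (3z - 12) = 4z - 8
Result: (4z - 8)/[(z - 4)(z + 4)]


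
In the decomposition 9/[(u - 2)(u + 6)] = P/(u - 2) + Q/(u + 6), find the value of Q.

Cover-up at u = -6: Q = 9/(-6 - 2) = -9/8


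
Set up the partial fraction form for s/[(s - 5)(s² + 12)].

Linear + irreducible quadratic: P/(s - 5) + (Qs + R)/(s² + 12)


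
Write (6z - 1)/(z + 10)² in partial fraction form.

(6z - 1) = P(z + 10) + Q. At z = -10: Q = 6·(-10) - 1 = -61. Coeff of z: P = 6
Result: 6/(z + 10) - 61/(z + 10)²


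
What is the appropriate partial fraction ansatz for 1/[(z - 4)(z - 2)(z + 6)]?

Three distinct linear factors: A/(z - 4) + B/(z - 2) + C/(z + 6)


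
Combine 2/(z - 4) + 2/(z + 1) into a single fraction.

Common denominator (z - 4)(z + 1). Numerator: 2(z + 1) + 2(z - 4) = (2z + 2) + (2z - 8) = 4z - 6
Result: (4z - 6)/[(z - 4)(z + 1)]


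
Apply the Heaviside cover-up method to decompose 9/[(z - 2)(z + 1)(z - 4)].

Cover (z - 2), z=2: α = 9/[(2 + 1)(2 - 4)] = -3/2. Cover (z + 1), z=-1: β = 9/[(-1 - 2)(-1 - 4)] = 3/5. Cover (z - 4), z=4: γ = 9/[(4 - 2)(4 + 1)] = 9/10.
Result: (-3/2)/(z - 2) + (3/5)/(z + 1) + (9/10)/(z - 4)


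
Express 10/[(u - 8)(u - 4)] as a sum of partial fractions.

10/(u - 8)(u - 4) = P/(u - 8) + Q/(u - 4). P = 10/(8 - 4) = 5/2, Q = 10/(4 - 8) = -5/2
Result: (5/2)/(u - 8) - (5/2)/(u - 4)


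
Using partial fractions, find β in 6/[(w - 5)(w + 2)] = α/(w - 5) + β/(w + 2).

Cover-up at w = -2: β = 6/(-2 - 5) = -6/7


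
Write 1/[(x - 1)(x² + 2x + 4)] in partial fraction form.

Cover-up at x = 1: A = 1/(1² + 2·1 + 4) = 1/7. Then B = -A = -1/7, C = -A·(2 + 1) = -3/7
Result: (1/7)/(x - 1) - ((1/7)x + 3/7)/(x² + 2x + 4)


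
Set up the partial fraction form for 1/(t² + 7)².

Repeated quadratic factor: (αt + β)/(t² + 7) + (γt + δ)/(t² + 7)²


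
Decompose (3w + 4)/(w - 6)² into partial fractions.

(3w + 4) = P(w - 6) + Q. At w = 6: Q = 3·6 + 4 = 22. Coeff of w: P = 3
Result: 3/(w - 6) + 22/(w - 6)²


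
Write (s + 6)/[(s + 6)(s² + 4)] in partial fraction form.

At s=-6: α = (1·(-6) + 6)/((-6)² + 4) = 0. β = -α = 0, γ = 1 - (-6)·α = 1
Result: (1)/(s² + 4)


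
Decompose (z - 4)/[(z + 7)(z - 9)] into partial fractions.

At z=-7: A = (1·(-7) - 4)/(-7 - 9) = 11/16. At z=9: B = (1·9 - 4)/(9 + 7) = 5/16
Result: (11/16)/(z + 7) + (5/16)/(z - 9)


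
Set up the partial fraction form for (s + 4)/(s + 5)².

Repeated linear factor: P/(s + 5) + Q/(s + 5)²


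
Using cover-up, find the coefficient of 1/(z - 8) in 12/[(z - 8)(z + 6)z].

Cover (z - 8), set z=8: 12/[(8 + 6)(8 - 0)] = 3/28


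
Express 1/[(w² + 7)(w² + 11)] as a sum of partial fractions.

Coefficient matching gives A = C = 0, B = 1/(11-7) = 1/4, D = -B = -1/4
Result: (1/4)/(w² + 7) - (1/4)/(w² + 11)


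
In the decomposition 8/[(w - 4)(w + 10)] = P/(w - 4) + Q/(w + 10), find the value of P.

Cover-up at w = 4: P = 8/(4 + 10) = 8/14 = 4/7


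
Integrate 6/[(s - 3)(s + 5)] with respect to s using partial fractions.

Decompose: 6/[(s - 3)(s + 5)] = (3/4)/(s - 3) - (3/4)/(s + 5). Integrate each term: (3/4) ln|(s - 3)| - (3/4) ln|(s + 5)| + C


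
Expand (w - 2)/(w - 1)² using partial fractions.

(w - 2) = A(w - 1) + B. At w = 1: B = 1·1 - 2 = -1. Coeff of w: A = 1
Result: 1/(w - 1) - 1/(w - 1)²


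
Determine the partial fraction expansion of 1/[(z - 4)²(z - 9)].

Cover-up at z=9: R = 1/(9 - 4)² = 1/25. Cover-up at z=4: Q = 1/(4 - 9) = -1/5. Comparing z² coeff: P = -R = -1/25
Result: (-1/25)/(z - 4) - (1/5)/(z - 4)² + (1/25)/(z - 9)


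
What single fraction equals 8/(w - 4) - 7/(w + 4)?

Common denominator (w - 4)(w + 4). Numerator: 8(w + 4) - 7(w - 4) = (8w + 32) - (7w - 28) = w + 60
Result: (w + 60)/[(w - 4)(w + 4)]


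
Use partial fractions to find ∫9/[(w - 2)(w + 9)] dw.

Decompose: 9/[(w - 2)(w + 9)] = (9/11)/(w - 2) - (9/11)/(w + 9). Integrate each term: (9/11) ln|(w - 2)| - (9/11) ln|(w + 9)| + C


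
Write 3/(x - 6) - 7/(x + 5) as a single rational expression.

Common denominator (x - 6)(x + 5). Numerator: 3(x + 5) - 7(x - 6) = (3x + 15) - (7x - 42) = -4x + 57
Result: (-4x + 57)/[(x - 6)(x + 5)]


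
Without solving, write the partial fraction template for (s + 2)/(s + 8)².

Repeated linear factor: P/(s + 8) + Q/(s + 8)²


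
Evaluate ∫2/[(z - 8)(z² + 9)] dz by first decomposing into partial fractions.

Cover-up at z=8: P = 2/(8²+9) = 2/73. Coeff matching: Q = -2/73, R = -16/73. Decomposition: (2/73)/(z - 8) - ((2/73)z + 16/73)/(z² + 9). Integrate: linear → ln, quadratic → (1/2)ln + arctan: (2/73) ln|(z - 8)| - (1/73) ln(z² + 9) - (16/219) arctan(z/3) + C


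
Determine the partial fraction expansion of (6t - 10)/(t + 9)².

(6t - 10) = P(t + 9) + Q. At t = -9: Q = 6·(-9) - 10 = -64. Coeff of t: P = 6
Result: 6/(t + 9) - 64/(t + 9)²


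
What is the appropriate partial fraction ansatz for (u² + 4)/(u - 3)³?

Repeated linear factor (power 3): P/(u - 3) + Q/(u - 3)² + R/(u - 3)³


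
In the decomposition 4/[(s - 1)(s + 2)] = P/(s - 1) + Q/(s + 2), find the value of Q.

Cover-up at s = -2: Q = 4/(-2 - 1) = -4/3


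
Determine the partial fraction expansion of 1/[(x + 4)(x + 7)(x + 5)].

Using cover-up method: A = 1/3, B = 1/6, C = -1/2
Result: (1/3)/(x + 4) + (1/6)/(x + 7) - (1/2)/(x + 5)


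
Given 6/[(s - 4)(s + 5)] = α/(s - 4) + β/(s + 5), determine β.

Cover-up at s = -5: β = 6/(-5 - 4) = -6/9 = -2/3


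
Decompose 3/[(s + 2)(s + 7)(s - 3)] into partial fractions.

Using cover-up method: α = -3/25, β = 3/50, γ = 3/50
Result: (-3/25)/(s + 2) + (3/50)/(s + 7) + (3/50)/(s - 3)


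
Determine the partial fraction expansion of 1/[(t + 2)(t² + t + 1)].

Cover-up at t = -2: A = 1/((-2)² + 1·(-2) + 1) = 1/3. Then B = -A = -1/3, C = -A·(1 - 2) = 1/3
Result: (1/3)/(t + 2) - ((1/3)t - 1/3)/(t² + t + 1)


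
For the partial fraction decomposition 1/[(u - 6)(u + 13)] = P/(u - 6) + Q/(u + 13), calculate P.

Cover-up at u = 6: P = 1/(6 + 13) = 1/19


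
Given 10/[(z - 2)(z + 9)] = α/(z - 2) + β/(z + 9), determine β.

Cover-up at z = -9: β = 10/(-9 - 2) = -10/11


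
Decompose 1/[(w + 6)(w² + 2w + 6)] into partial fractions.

Cover-up at w = -6: α = 1/((-6)² + 2·(-6) + 6) = 1/30. Then β = -α = -1/30, γ = -α·(2 - 6) = 2/15
Result: (1/30)/(w + 6) - ((1/30)w - 2/15)/(w² + 2w + 6)


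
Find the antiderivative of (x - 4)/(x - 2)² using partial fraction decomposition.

Decompose: α = 1, β = 1·2 - 4 = -2, so (x - 4)/(x - 2)² = 1/(x - 2) - 2/(x - 2)². Integrate: ∫ α/(x - 2) dx = ln|(x - 2)|; ∫ β/(x - 2)² dx = 2/(x - 2). Sum: ln|(x - 2)| + 2/(x - 2) + C


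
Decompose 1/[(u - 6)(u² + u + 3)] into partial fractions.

Cover-up at u = 6: A = 1/(6² + 1·6 + 3) = 1/45. Then B = -A = -1/45, C = -A·(1 + 6) = -7/45
Result: (1/45)/(u - 6) - ((1/45)u + 7/45)/(u² + u + 3)


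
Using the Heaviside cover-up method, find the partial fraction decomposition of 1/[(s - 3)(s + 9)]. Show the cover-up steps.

Cover (s - 3): set s=3, get α = 1/(3 + 9) = 1/12. Cover (s + 9): set s=-9, get β = 1/(-9 - 3) = -1/12.
Result: (1/12)/(s - 3) - (1/12)/(s + 9)


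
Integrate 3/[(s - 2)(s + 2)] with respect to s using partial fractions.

Decompose: 3/[(s - 2)(s + 2)] = (3/4)/(s - 2) - (3/4)/(s + 2). Integrate each term: (3/4) ln|(s - 2)| - (3/4) ln|(s + 2)| + C


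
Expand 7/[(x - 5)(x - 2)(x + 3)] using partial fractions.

Using cover-up method: P = 7/24, Q = -7/15, R = 7/40
Result: (7/24)/(x - 5) - (7/15)/(x - 2) + (7/40)/(x + 3)


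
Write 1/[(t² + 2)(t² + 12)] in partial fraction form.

Coefficient matching gives A = C = 0, B = 1/(12-2) = 1/10, D = -B = -1/10
Result: (1/10)/(t² + 2) - (1/10)/(t² + 12)


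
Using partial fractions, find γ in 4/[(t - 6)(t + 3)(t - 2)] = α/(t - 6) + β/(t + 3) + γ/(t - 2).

Cover-up at t = 2: γ = 4/[(2 - 6)(2 + 3)] = 4/[(-4)(5)] = -4/20 = -1/5


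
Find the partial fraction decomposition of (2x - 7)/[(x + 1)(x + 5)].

At x=-1: A = (2·(-1) - 7)/(-1 + 5) = -9/4. At x=-5: B = (2·(-5) - 7)/(-5 + 1) = 17/4
Result: (-9/4)/(x + 1) + (17/4)/(x + 5)
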